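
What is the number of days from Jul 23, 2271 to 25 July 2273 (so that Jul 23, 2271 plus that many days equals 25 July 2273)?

Jul 23, 2271 → Jul 23, 2272: 366 days (Feb 29, 2272 is in that span).
Jul 23, 2272 → Aug 23, 2272: 31 days (July has 31).
Aug 23, 2272 → Sep 23, 2272: 31 days (August has 31).
Sep 23, 2272 → Oct 23, 2272: 30 days (September has 30).
Oct 23, 2272 → Nov 23, 2272: 31 days (October has 31).
Nov 23, 2272 → Dec 23, 2272: 30 days (November has 30).
Dec 23, 2272 → Jan 23, 2273: 31 days (December has 31).
Jan 23, 2273 → Feb 23, 2273: 31 days (January has 31).
Feb 23, 2273 → Mar 23, 2273: 28 days (February has 28).
Mar 23, 2273 → Apr 23, 2273: 31 days (March has 31).
Apr 23, 2273 → May 23, 2273: 30 days (April has 30).
May 23, 2273 → Jun 23, 2273: 31 days (May has 31).
Jun 23, 2273 → Jul 23, 2273: 30 days (June has 30).
Jul 23, 2273 → Jul 25, 2273: 2 days.
Total: 733 days.

733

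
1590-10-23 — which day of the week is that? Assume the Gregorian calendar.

Doomsday rule: the anchor day for the 1500s is Wednesday. For year 90: 90÷12 = 7 r 6, and 6÷4 = 1, so 7+6+1 = 14.
Wednesday + 14 ≡ Wednesday — that's 1590's doomsday.
In October the doomsday date is Oct 10.
Oct 23 is 13 days after Oct 10; 13 mod 7 = 6, so Wednesday + 6 = Tuesday.

Tuesday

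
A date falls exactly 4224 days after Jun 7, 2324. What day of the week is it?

Tuesday

First find the weekday of Jun 7, 2324. Doomsday rule: the anchor day for the 2300s is Wednesday. For year 24: 24÷12 = 2 r 0, and 0÷4 = 0, so 2+0+0 = 2.
Wednesday + 2 ≡ Friday — that's 2324's doomsday.
In June the doomsday date is Jun 6.
Jun 7 is 1 day after Jun 6; 1 mod 7 = 1, so Friday + 1 = Saturday.
4224 mod 7 = 3, so 4224 days after a Saturday is Saturday + 3 = Tuesday.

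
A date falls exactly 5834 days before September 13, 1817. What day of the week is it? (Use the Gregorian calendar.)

Wednesday

First find the weekday of Sep 13, 1817. Doomsday rule: the anchor day for the 1800s is Friday. For year 17: 17÷12 = 1 r 5, and 5÷4 = 1, so 1+5+1 = 7.
Friday + 7 ≡ Friday — that's 1817's doomsday.
In September the doomsday date is Sep 5.
Sep 13 is 8 days after Sep 5; 8 mod 7 = 1, so Friday + 1 = Saturday.
5834 mod 7 = 3, so 5834 days before a Saturday is Saturday − 3 = Wednesday.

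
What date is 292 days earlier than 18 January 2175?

−18 → Dec 31, 2174 (end of Dec, 31 days; 274 left).
−31 → Nov 30, 2174 (end of Nov, 30 days; 243 left).
−30 → Oct 31, 2174 (end of Oct, 31 days; 213 left).
−31 → Sep 30, 2174 (end of Sep, 30 days; 182 left).
−30 → Aug 31, 2174 (end of Aug, 31 days; 152 left).
−31 → Jul 31, 2174 (end of Jul, 31 days; 121 left).
−31 → Jun 30, 2174 (end of Jun, 30 days; 90 left).
−30 → May 31, 2174 (end of May, 31 days; 60 left).
−31 → Apr 30, 2174 (end of Apr, 30 days; 29 left).
−29 → Apr 1, 2174.

April 1, 2174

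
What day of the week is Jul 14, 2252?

Wednesday

Doomsday rule: the anchor day for the 2200s is Friday. For year 52: 52÷12 = 4 r 4, and 4÷4 = 1, so 4+4+1 = 9.
Friday + 9 ≡ Sunday — that's 2252's doomsday.
In July the doomsday date is Jul 11.
Jul 14 is 3 days after Jul 11; 3 mod 7 = 3, so Sunday + 3 = Wednesday.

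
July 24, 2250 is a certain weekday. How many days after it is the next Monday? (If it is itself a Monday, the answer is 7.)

5

Jul 24, 2250 is a Wednesday.
From Wednesday to the next Monday is 5 days.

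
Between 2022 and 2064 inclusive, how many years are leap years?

Multiples of 4 in [2022,2064]: 11.
Of those, multiples of 100: 0 (not leap unless ÷400).
Multiples of 400: 0.
Leap years = 11 − 0 + 0 = 11.

11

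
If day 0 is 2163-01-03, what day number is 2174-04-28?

Jan 3, 2163 → Jan 3, 2164: 365 days.
Jan 3, 2164 → Jan 3, 2165: 366 days (Feb 29, 2164 is in that span).
Jan 3, 2165 → Jan 3, 2166: 365 days.
Jan 3, 2166 → Jan 3, 2167: 365 days.
Jan 3, 2167 → Jan 3, 2168: 365 days.
Jan 3, 2168 → Jan 3, 2169: 366 days (Feb 29, 2168 is in that span).
Jan 3, 2169 → Jan 3, 2170: 365 days.
Jan 3, 2170 → Jan 3, 2171: 365 days.
Jan 3, 2171 → Jan 3, 2172: 365 days.
Jan 3, 2172 → Jan 3, 2173: 366 days (Feb 29, 2172 is in that span).
Jan 3, 2173 → Jan 3, 2174: 365 days.
Jan 3, 2174 → Feb 3, 2174: 31 days (January has 31).
Feb 3, 2174 → Mar 3, 2174: 28 days (February has 28).
Mar 3, 2174 → Apr 3, 2174: 31 days (March has 31).
Apr 3, 2174 → Apr 28, 2174: 25 days.
Total: 4133 days.

4133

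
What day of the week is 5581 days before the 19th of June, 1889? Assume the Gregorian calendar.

Monday

Jun 19, 1889 is a Wednesday.
5581 mod 7 = 2, so 5581 days before a Wednesday is Wednesday − 2 = Monday.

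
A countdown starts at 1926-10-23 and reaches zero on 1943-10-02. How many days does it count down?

Oct 23, 1926 → Oct 23, 1927: 365 days.
Oct 23, 1927 → Oct 23, 1928: 366 days (Feb 29, 1928 is in that span).
Oct 23, 1928 → Oct 23, 1929: 365 days.
Oct 23, 1929 → Oct 23, 1930: 365 days.
Oct 23, 1930 → Oct 23, 1931: 365 days.
Oct 23, 1931 → Oct 23, 1932: 366 days (Feb 29, 1932 is in that span).
Oct 23, 1932 → Oct 23, 1933: 365 days.
Oct 23, 1933 → Oct 23, 1934: 365 days.
Oct 23, 1934 → Oct 23, 1935: 365 days.
Oct 23, 1935 → Oct 23, 1936: 366 days (Feb 29, 1936 is in that span).
Oct 23, 1936 → Oct 23, 1937: 365 days.
Oct 23, 1937 → Oct 23, 1938: 365 days.
Oct 23, 1938 → Oct 23, 1939: 365 days.
Oct 23, 1939 → Oct 23, 1940: 366 days (Feb 29, 1940 is in that span).
Oct 23, 1940 → Oct 23, 1941: 365 days.
Oct 23, 1941 → Oct 23, 1942: 365 days.
Oct 23, 1942 → Nov 23, 1942: 31 days (October has 31).
Nov 23, 1942 → Dec 23, 1942: 30 days (November has 30).
Dec 23, 1942 → Jan 23, 1943: 31 days (December has 31).
Jan 23, 1943 → Feb 23, 1943: 31 days (January has 31).
Feb 23, 1943 → Mar 23, 1943: 28 days (February has 28).
Mar 23, 1943 → Apr 23, 1943: 31 days (March has 31).
Apr 23, 1943 → May 23, 1943: 30 days (April has 30).
May 23, 1943 → Jun 23, 1943: 31 days (May has 31).
Jun 23, 1943 → Jul 23, 1943: 30 days (June has 30).
Jul 23, 1943 → Aug 23, 1943: 31 days (July has 31).
Aug 23, 1943 → Sep 23, 1943: 31 days (August has 31).
Sep 23, 1943 → Oct 2, 1943: 9 days.
Total: 6188 days.

6188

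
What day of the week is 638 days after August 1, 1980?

Saturday

Aug 1, 1980 is a Friday.
638 mod 7 = 1, so 638 days after a Friday is Friday + 1 = Saturday.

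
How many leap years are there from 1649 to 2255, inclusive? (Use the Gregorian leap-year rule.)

Multiples of 4 in [1649,2255]: 151.
Of those, multiples of 100: 6 (not leap unless ÷400).
Multiples of 400: 1.
Leap years = 151 − 6 + 1 = 146.

146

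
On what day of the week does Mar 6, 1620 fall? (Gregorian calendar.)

Friday

Doomsday rule: the anchor day for the 1600s is Tuesday. For year 20: 20÷12 = 1 r 8, and 8÷4 = 2, so 1+8+2 = 11.
Tuesday + 11 ≡ Saturday — that's 1620's doomsday.
In March the doomsday date is Mar 14.
Mar 6 is 8 days before Mar 14; 8 mod 7 = 1, so Saturday − 1 = Friday.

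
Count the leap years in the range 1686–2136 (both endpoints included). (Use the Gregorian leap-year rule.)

Multiples of 4 in [1686,2136]: 113.
Of those, multiples of 100: 5 (not leap unless ÷400).
Multiples of 400: 1.
Leap years = 113 − 5 + 1 = 109.

109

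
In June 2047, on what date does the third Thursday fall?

June 20, 2047

June 1, 2047 is a Saturday.
The first Thursday is therefore June 6 (5 days later).
The third Thursday is 6 + 2×7 = June 20.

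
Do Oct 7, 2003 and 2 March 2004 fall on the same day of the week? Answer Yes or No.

From Oct 7, 2003 to Mar 2, 2004 is 147 days.
147 mod 7 = 0, so they are the same weekday.
(Oct 7, 2003 is a Tuesday; Mar 2, 2004 is a Tuesday.)

Yes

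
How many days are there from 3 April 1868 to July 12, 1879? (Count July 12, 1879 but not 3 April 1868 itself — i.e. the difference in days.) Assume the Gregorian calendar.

4117

Apr 3, 1868 → Apr 3, 1869: 365 days.
Apr 3, 1869 → Apr 3, 1870: 365 days.
Apr 3, 1870 → Apr 3, 1871: 365 days.
Apr 3, 1871 → Apr 3, 1872: 366 days (Feb 29, 1872 is in that span).
Apr 3, 1872 → Apr 3, 1873: 365 days.
Apr 3, 1873 → Apr 3, 1874: 365 days.
Apr 3, 1874 → Apr 3, 1875: 365 days.
Apr 3, 1875 → Apr 3, 1876: 366 days (Feb 29, 1876 is in that span).
Apr 3, 1876 → Apr 3, 1877: 365 days.
Apr 3, 1877 → Apr 3, 1878: 365 days.
Apr 3, 1878 → Apr 3, 1879: 365 days.
Apr 3, 1879 → May 3, 1879: 30 days (April has 30).
May 3, 1879 → Jun 3, 1879: 31 days (May has 31).
Jun 3, 1879 → Jul 3, 1879: 30 days (June has 30).
Jul 3, 1879 → Jul 12, 1879: 9 days.
Total: 4117 days.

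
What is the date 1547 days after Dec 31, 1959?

March 26, 1964

+366 (one year; includes Feb 29, 1960) → Dec 31, 1960 (1181 left).
+365 (one year) → Dec 31, 1961 (816 left).
+365 (one year) → Dec 31, 1962 (451 left).
+365 (one year) → Dec 31, 1963 (86 left).
Dec has 31 days: +1 → Jan 1, 1964 (85 left).
Jan has 31 days: +31 → Feb 1, 1964 (54 left).
Feb has 29 days: +29 → Mar 1, 1964 (25 left).
+25 → Mar 26, 1964.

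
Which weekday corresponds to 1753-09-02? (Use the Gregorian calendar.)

Sunday

Doomsday rule: the anchor day for the 1700s is Sunday. For year 53: 53÷12 = 4 r 5, and 5÷4 = 1, so 4+5+1 = 10.
Sunday + 10 ≡ Wednesday — that's 1753's doomsday.
In September the doomsday date is Sep 5.
Sep 2 is 3 days before Sep 5; 3 mod 7 = 3, so Wednesday − 3 = Sunday.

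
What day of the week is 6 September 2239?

Friday

Doomsday rule: the anchor day for the 2200s is Friday. For year 39: 39÷12 = 3 r 3, and 3÷4 = 0, so 3+3+0 = 6.
Friday + 6 ≡ Thursday — that's 2239's doomsday.
In September the doomsday date is Sep 5.
Sep 6 is 1 day after Sep 5; 1 mod 7 = 1, so Thursday + 1 = Friday.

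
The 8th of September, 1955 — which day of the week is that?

Thursday

Doomsday rule: the anchor day for the 1900s is Wednesday. For year 55: 55÷12 = 4 r 7, and 7÷4 = 1, so 4+7+1 = 12.
Wednesday + 12 ≡ Monday — that's 1955's doomsday.
In September the doomsday date is Sep 5.
Sep 8 is 3 days after Sep 5; 3 mod 7 = 3, so Monday + 3 = Thursday.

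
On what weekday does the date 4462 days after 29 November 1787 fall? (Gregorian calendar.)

Sunday

Nov 29, 1787 is a Thursday.
4462 mod 7 = 3, so 4462 days after a Thursday is Thursday + 3 = Sunday.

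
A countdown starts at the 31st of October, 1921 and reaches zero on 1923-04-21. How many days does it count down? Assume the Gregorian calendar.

537

Oct 31, 1921 → Oct 31, 1922: 365 days.
Oct 31, 1922 → Nov 30, 1922: 30 days (October has 31).
Nov 30, 1922 → Dec 30, 1922: 30 days (November has 30).
Dec 30, 1922 → Jan 30, 1923: 31 days (December has 31).
Jan 30, 1923 → Feb 28, 1923: 29 days (January has 31).
Feb 28, 1923 → Mar 28, 1923: 28 days (February has 28).
Mar 28, 1923 → Apr 21, 1923: 24 days.
Total: 537 days.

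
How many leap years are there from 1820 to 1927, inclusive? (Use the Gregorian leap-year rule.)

Multiples of 4 in [1820,1927]: 27.
Of those, multiples of 100: 1 (not leap unless ÷400).
Multiples of 400: 0.
Leap years = 27 − 1 + 0 = 26.

26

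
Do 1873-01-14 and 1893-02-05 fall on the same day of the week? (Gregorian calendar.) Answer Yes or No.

From Jan 14, 1873 to Feb 5, 1893 is 7327 days.
7327 mod 7 = 5, so they are different weekdays.
(Jan 14, 1873 is a Tuesday; Feb 5, 1893 is a Sunday.)

No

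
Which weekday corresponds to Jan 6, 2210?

Doomsday rule: the anchor day for the 2200s is Friday. For year 10: 10÷12 = 0 r 10, and 10÷4 = 2, so 0+10+2 = 12.
Friday + 12 ≡ Wednesday — that's 2210's doomsday.
In January the doomsday date is Jan 3 (2210 is not a leap year).
Jan 6 is 3 days after Jan 3; 3 mod 7 = 3, so Wednesday + 3 = Saturday.

Saturday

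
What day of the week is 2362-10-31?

Doomsday rule: the anchor day for the 2300s is Wednesday. For year 62: 62÷12 = 5 r 2, and 2÷4 = 0, so 5+2+0 = 7.
Wednesday + 7 ≡ Wednesday — that's 2362's doomsday.
In October the doomsday date is Oct 10.
Oct 31 is 21 days after Oct 10; 21 mod 7 = 0, so Wednesday + 0 = Wednesday.

Wednesday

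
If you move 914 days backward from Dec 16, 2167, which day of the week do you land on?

Saturday

First find the weekday of Dec 16, 2167. Doomsday rule: the anchor day for the 2100s is Sunday. For year 67: 67÷12 = 5 r 7, and 7÷4 = 1, so 5+7+1 = 13.
Sunday + 13 ≡ Saturday — that's 2167's doomsday.
In December the doomsday date is Dec 12.
Dec 16 is 4 days after Dec 12; 4 mod 7 = 4, so Saturday + 4 = Wednesday.
914 mod 7 = 4, so 914 days before a Wednesday is Wednesday − 4 = Saturday.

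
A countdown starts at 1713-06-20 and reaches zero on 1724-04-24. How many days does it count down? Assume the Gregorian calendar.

3961

Jun 20, 1713 → Jun 20, 1714: 365 days.
Jun 20, 1714 → Jun 20, 1715: 365 days.
Jun 20, 1715 → Jun 20, 1716: 366 days (Feb 29, 1716 is in that span).
Jun 20, 1716 → Jun 20, 1717: 365 days.
Jun 20, 1717 → Jun 20, 1718: 365 days.
Jun 20, 1718 → Jun 20, 1719: 365 days.
Jun 20, 1719 → Jun 20, 1720: 366 days (Feb 29, 1720 is in that span).
Jun 20, 1720 → Jun 20, 1721: 365 days.
Jun 20, 1721 → Jun 20, 1722: 365 days.
Jun 20, 1722 → Jun 20, 1723: 365 days.
Jun 20, 1723 → Jul 20, 1723: 30 days (June has 30).
Jul 20, 1723 → Aug 20, 1723: 31 days (July has 31).
Aug 20, 1723 → Sep 20, 1723: 31 days (August has 31).
Sep 20, 1723 → Oct 20, 1723: 30 days (September has 30).
Oct 20, 1723 → Nov 20, 1723: 31 days (October has 31).
Nov 20, 1723 → Dec 20, 1723: 30 days (November has 30).
Dec 20, 1723 → Jan 20, 1724: 31 days (December has 31).
Jan 20, 1724 → Feb 20, 1724: 31 days (January has 31).
Feb 20, 1724 → Mar 20, 1724: 29 days (February has 29).
Mar 20, 1724 → Apr 20, 1724: 31 days (March has 31).
Apr 20, 1724 → Apr 24, 1724: 4 days.
Total: 3961 days.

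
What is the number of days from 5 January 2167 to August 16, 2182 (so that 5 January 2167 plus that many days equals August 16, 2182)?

5702

Jan 5, 2167 → Jan 5, 2168: 365 days.
Jan 5, 2168 → Jan 5, 2169: 366 days (Feb 29, 2168 is in that span).
Jan 5, 2169 → Jan 5, 2170: 365 days.
Jan 5, 2170 → Jan 5, 2171: 365 days.
Jan 5, 2171 → Jan 5, 2172: 365 days.
Jan 5, 2172 → Jan 5, 2173: 366 days (Feb 29, 2172 is in that span).
Jan 5, 2173 → Jan 5, 2174: 365 days.
Jan 5, 2174 → Jan 5, 2175: 365 days.
Jan 5, 2175 → Jan 5, 2176: 365 days.
Jan 5, 2176 → Jan 5, 2177: 366 days (Feb 29, 2176 is in that span).
Jan 5, 2177 → Jan 5, 2178: 365 days.
Jan 5, 2178 → Jan 5, 2179: 365 days.
Jan 5, 2179 → Jan 5, 2180: 365 days.
Jan 5, 2180 → Jan 5, 2181: 366 days (Feb 29, 2180 is in that span).
Jan 5, 2181 → Jan 5, 2182: 365 days.
Jan 5, 2182 → Feb 5, 2182: 31 days (January has 31).
Feb 5, 2182 → Mar 5, 2182: 28 days (February has 28).
Mar 5, 2182 → Apr 5, 2182: 31 days (March has 31).
Apr 5, 2182 → May 5, 2182: 30 days (April has 30).
May 5, 2182 → Jun 5, 2182: 31 days (May has 31).
Jun 5, 2182 → Jul 5, 2182: 30 days (June has 30).
Jul 5, 2182 → Aug 5, 2182: 31 days (July has 31).
Aug 5, 2182 → Aug 16, 2182: 11 days.
Total: 5702 days.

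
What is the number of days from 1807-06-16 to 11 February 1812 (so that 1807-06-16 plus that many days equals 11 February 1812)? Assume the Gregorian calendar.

Jun 16, 1807 → Jun 16, 1808: 366 days (Feb 29, 1808 is in that span).
Jun 16, 1808 → Jun 16, 1809: 365 days.
Jun 16, 1809 → Jun 16, 1810: 365 days.
Jun 16, 1810 → Jun 16, 1811: 365 days.
Jun 16, 1811 → Jul 16, 1811: 30 days (June has 30).
Jul 16, 1811 → Aug 16, 1811: 31 days (July has 31).
Aug 16, 1811 → Sep 16, 1811: 31 days (August has 31).
Sep 16, 1811 → Oct 16, 1811: 30 days (September has 30).
Oct 16, 1811 → Nov 16, 1811: 31 days (October has 31).
Nov 16, 1811 → Dec 16, 1811: 30 days (November has 30).
Dec 16, 1811 → Jan 16, 1812: 31 days (December has 31).
Jan 16, 1812 → Feb 11, 1812: 26 days.
Total: 1701 days.

1701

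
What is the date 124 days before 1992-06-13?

−13 → May 31, 1992 (end of May, 31 days; 111 left).
−31 → Apr 30, 1992 (end of Apr, 30 days; 80 left).
−30 → Mar 31, 1992 (end of Mar, 31 days; 50 left).
−31 → Feb 29, 1992 (end of Feb, 29 days; 19 left).
−19 → Feb 10, 1992.

February 10, 1992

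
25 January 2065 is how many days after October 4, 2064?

Oct 4, 2064 → Nov 4, 2064: 31 days (October has 31).
Nov 4, 2064 → Dec 4, 2064: 30 days (November has 30).
Dec 4, 2064 → Jan 4, 2065: 31 days (December has 31).
Jan 4, 2065 → Jan 25, 2065: 21 days.
Total: 113 days.

113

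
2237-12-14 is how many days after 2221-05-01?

May 1, 2221 → May 1, 2222: 365 days.
May 1, 2222 → May 1, 2223: 365 days.
May 1, 2223 → May 1, 2224: 366 days (Feb 29, 2224 is in that span).
May 1, 2224 → May 1, 2225: 365 days.
May 1, 2225 → May 1, 2226: 365 days.
May 1, 2226 → May 1, 2227: 365 days.
May 1, 2227 → May 1, 2228: 366 days (Feb 29, 2228 is in that span).
May 1, 2228 → May 1, 2229: 365 days.
May 1, 2229 → May 1, 2230: 365 days.
May 1, 2230 → May 1, 2231: 365 days.
May 1, 2231 → May 1, 2232: 366 days (Feb 29, 2232 is in that span).
May 1, 2232 → May 1, 2233: 365 days.
May 1, 2233 → May 1, 2234: 365 days.
May 1, 2234 → May 1, 2235: 365 days.
May 1, 2235 → May 1, 2236: 366 days (Feb 29, 2236 is in that span).
May 1, 2236 → May 1, 2237: 365 days.
May 1, 2237 → Jun 1, 2237: 31 days (May has 31).
Jun 1, 2237 → Jul 1, 2237: 30 days (June has 30).
Jul 1, 2237 → Aug 1, 2237: 31 days (July has 31).
Aug 1, 2237 → Sep 1, 2237: 31 days (August has 31).
Sep 1, 2237 → Oct 1, 2237: 30 days (September has 30).
Oct 1, 2237 → Nov 1, 2237: 31 days (October has 31).
Nov 1, 2237 → Dec 1, 2237: 30 days (November has 30).
Dec 1, 2237 → Dec 14, 2237: 13 days.
Total: 6071 days.

6071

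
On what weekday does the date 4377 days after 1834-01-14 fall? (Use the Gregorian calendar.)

First find the weekday of Jan 14, 1834. Doomsday rule: the anchor day for the 1800s is Friday. For year 34: 34÷12 = 2 r 10, and 10÷4 = 2, so 2+10+2 = 14.
Friday + 14 ≡ Friday — that's 1834's doomsday.
In January the doomsday date is Jan 3 (1834 is not a leap year).
Jan 14 is 11 days after Jan 3; 11 mod 7 = 4, so Friday + 4 = Tuesday.
4377 mod 7 = 2, so 4377 days after a Tuesday is Tuesday + 2 = Thursday.

Thursday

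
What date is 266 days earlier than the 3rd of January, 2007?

−3 → Dec 31, 2006 (end of Dec, 31 days; 263 left).
−31 → Nov 30, 2006 (end of Nov, 30 days; 232 left).
−30 → Oct 31, 2006 (end of Oct, 31 days; 202 left).
−31 → Sep 30, 2006 (end of Sep, 30 days; 171 left).
−30 → Aug 31, 2006 (end of Aug, 31 days; 141 left).
−31 → Jul 31, 2006 (end of Jul, 31 days; 110 left).
−31 → Jun 30, 2006 (end of Jun, 30 days; 79 left).
−30 → May 31, 2006 (end of May, 31 days; 49 left).
−31 → Apr 30, 2006 (end of Apr, 30 days; 18 left).
−18 → Apr 12, 2006.

April 12, 2006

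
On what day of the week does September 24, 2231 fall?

January 1, 2231 is a Saturday.
Jan 1, 2231 → Feb 1, 2231: 31 days (January has 31).
Feb 1, 2231 → Mar 1, 2231: 28 days (February has 28).
Mar 1, 2231 → Apr 1, 2231: 31 days (March has 31).
Apr 1, 2231 → May 1, 2231: 30 days (April has 30).
May 1, 2231 → Jun 1, 2231: 31 days (May has 31).
Jun 1, 2231 → Jul 1, 2231: 30 days (June has 30).
Jul 1, 2231 → Aug 1, 2231: 31 days (July has 31).
Aug 1, 2231 → Sep 1, 2231: 31 days (August has 31).
Sep 1, 2231 → Sep 24, 2231: 23 days.
Total: 266 days.
266 mod 7 = 0, so Saturday + 0 = Saturday.

Saturday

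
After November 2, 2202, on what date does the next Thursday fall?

Nov 2, 2202 is a Tuesday.
From Tuesday to the next Thursday is 2 days.
Nov 2, 2202 + 2 = Nov 4, 2202.

November 4, 2202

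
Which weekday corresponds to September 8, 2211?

Sunday

Doomsday rule: the anchor day for the 2200s is Friday. For year 11: 11÷12 = 0 r 11, and 11÷4 = 2, so 0+11+2 = 13.
Friday + 13 ≡ Thursday — that's 2211's doomsday.
In September the doomsday date is Sep 5.
Sep 8 is 3 days after Sep 5; 3 mod 7 = 3, so Thursday + 3 = Sunday.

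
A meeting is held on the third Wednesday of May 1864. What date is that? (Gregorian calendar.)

May 1, 1864 is a Sunday.
The first Wednesday is therefore May 4 (3 days later).
The third Wednesday is 4 + 2×7 = May 18.

May 18, 1864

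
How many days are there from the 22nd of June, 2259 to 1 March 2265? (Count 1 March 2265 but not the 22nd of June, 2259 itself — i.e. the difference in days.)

Jun 22, 2259 → Jun 22, 2260: 366 days (Feb 29, 2260 is in that span).
Jun 22, 2260 → Jun 22, 2261: 365 days.
Jun 22, 2261 → Jun 22, 2262: 365 days.
Jun 22, 2262 → Jun 22, 2263: 365 days.
Jun 22, 2263 → Jun 22, 2264: 366 days (Feb 29, 2264 is in that span).
Jun 22, 2264 → Jul 22, 2264: 30 days (June has 30).
Jul 22, 2264 → Aug 22, 2264: 31 days (July has 31).
Aug 22, 2264 → Sep 22, 2264: 31 days (August has 31).
Sep 22, 2264 → Oct 22, 2264: 30 days (September has 30).
Oct 22, 2264 → Nov 22, 2264: 31 days (October has 31).
Nov 22, 2264 → Dec 22, 2264: 30 days (November has 30).
Dec 22, 2264 → Jan 22, 2265: 31 days (December has 31).
Jan 22, 2265 → Feb 22, 2265: 31 days (January has 31).
Feb 22, 2265 → Mar 1, 2265: 7 days.
Total: 2079 days.

2079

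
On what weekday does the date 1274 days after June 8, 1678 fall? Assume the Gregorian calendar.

First find the weekday of Jun 8, 1678. Doomsday rule: the anchor day for the 1600s is Tuesday. For year 78: 78÷12 = 6 r 6, and 6÷4 = 1, so 6+6+1 = 13.
Tuesday + 13 ≡ Monday — that's 1678's doomsday.
In June the doomsday date is Jun 6.
Jun 8 is 2 days after Jun 6; 2 mod 7 = 2, so Monday + 2 = Wednesday.
1274 mod 7 = 0, so 1274 days after a Wednesday is Wednesday + 0 = Wednesday.

Wednesday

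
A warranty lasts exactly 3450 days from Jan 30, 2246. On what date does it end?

+365 (one year) → Jan 30, 2247 (3085 left).
+365 (one year) → Jan 30, 2248 (2720 left).
+366 (one year; includes Feb 29, 2248) → Jan 30, 2249 (2354 left).
+365 (one year) → Jan 30, 2250 (1989 left).
+365 (one year) → Jan 30, 2251 (1624 left).
+365 (one year) → Jan 30, 2252 (1259 left).
+366 (one year; includes Feb 29, 2252) → Jan 30, 2253 (893 left).
+365 (one year) → Jan 30, 2254 (528 left).
+365 (one year) → Jan 30, 2255 (163 left).
Jan has 31 days: +2 → Feb 1, 2255 (161 left).
Feb has 28 days: +28 → Mar 1, 2255 (133 left).
Mar has 31 days: +31 → Apr 1, 2255 (102 left).
Apr has 30 days: +30 → May 1, 2255 (72 left).
May has 31 days: +31 → Jun 1, 2255 (41 left).
Jun has 30 days: +30 → Jul 1, 2255 (11 left).
+11 → Jul 12, 2255.

July 12, 2255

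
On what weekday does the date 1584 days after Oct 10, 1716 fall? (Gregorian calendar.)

Monday

Oct 10, 1716 is a Saturday.
1584 mod 7 = 2, so 1584 days after a Saturday is Saturday + 2 = Monday.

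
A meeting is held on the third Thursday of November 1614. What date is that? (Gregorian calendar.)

November 1, 1614 is a Saturday.
The first Thursday is therefore November 6 (5 days later).
The third Thursday is 6 + 2×7 = November 20.

November 20, 1614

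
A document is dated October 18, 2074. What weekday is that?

Doomsday rule: the anchor day for the 2000s is Tuesday. For year 74: 74÷12 = 6 r 2, and 2÷4 = 0, so 6+2+0 = 8.
Tuesday + 8 ≡ Wednesday — that's 2074's doomsday.
In October the doomsday date is Oct 10.
Oct 18 is 8 days after Oct 10; 8 mod 7 = 1, so Wednesday + 1 = Thursday.

Thursday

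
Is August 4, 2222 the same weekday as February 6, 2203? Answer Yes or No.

Yes

From Feb 6, 2203 to Aug 4, 2222 is 7119 days.
7119 mod 7 = 0, so they are the same weekday.
(Feb 6, 2203 is a Sunday; Aug 4, 2222 is a Sunday.)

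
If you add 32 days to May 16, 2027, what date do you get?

May has 31 days: +16 → Jun 1, 2027 (16 left).
+16 → Jun 17, 2027.

June 17, 2027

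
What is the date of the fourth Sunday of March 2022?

March 27, 2022

March 1, 2022 is a Tuesday.
The first Sunday is therefore March 6 (5 days later).
The fourth Sunday is 6 + 3×7 = March 27.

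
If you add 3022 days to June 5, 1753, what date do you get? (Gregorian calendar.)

+365 (one year) → Jun 5, 1754 (2657 left).
+365 (one year) → Jun 5, 1755 (2292 left).
+366 (one year; includes Feb 29, 1756) → Jun 5, 1756 (1926 left).
+365 (one year) → Jun 5, 1757 (1561 left).
+365 (one year) → Jun 5, 1758 (1196 left).
+365 (one year) → Jun 5, 1759 (831 left).
+366 (one year; includes Feb 29, 1760) → Jun 5, 1760 (465 left).
+365 (one year) → Jun 5, 1761 (100 left).
Jun has 30 days: +26 → Jul 1, 1761 (74 left).
Jul has 31 days: +31 → Aug 1, 1761 (43 left).
Aug has 31 days: +31 → Sep 1, 1761 (12 left).
+12 → Sep 13, 1761.

September 13, 1761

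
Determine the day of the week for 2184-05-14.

Doomsday rule: the anchor day for the 2100s is Sunday. For year 84: 84÷12 = 7 r 0, and 0÷4 = 0, so 7+0+0 = 7.
Sunday + 7 ≡ Sunday — that's 2184's doomsday.
In May the doomsday date is May 9.
May 14 is 5 days after May 9; 5 mod 7 = 5, so Sunday + 5 = Friday.

Friday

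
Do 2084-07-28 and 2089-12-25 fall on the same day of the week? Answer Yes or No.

No

From Jul 28, 2084 to Dec 25, 2089 is 1976 days.
1976 mod 7 = 2, so they are different weekdays.
(Jul 28, 2084 is a Friday; Dec 25, 2089 is a Sunday.)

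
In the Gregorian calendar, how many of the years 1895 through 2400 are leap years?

Multiples of 4 in [1895,2400]: 127.
Of those, multiples of 100: 6 (not leap unless ÷400).
Multiples of 400: 2.
Leap years = 127 − 6 + 2 = 123.

123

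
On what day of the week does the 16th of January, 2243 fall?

January 1, 2243 is a Sunday.
Jan 1, 2243 → Jan 16, 2243: 15 days.
Total: 15 days.
15 mod 7 = 1, so Sunday + 1 = Monday.

Monday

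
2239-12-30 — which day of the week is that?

Monday

Doomsday rule: the anchor day for the 2200s is Friday. For year 39: 39÷12 = 3 r 3, and 3÷4 = 0, so 3+3+0 = 6.
Friday + 6 ≡ Thursday — that's 2239's doomsday.
In December the doomsday date is Dec 12.
Dec 30 is 18 days after Dec 12; 18 mod 7 = 4, so Thursday + 4 = Monday.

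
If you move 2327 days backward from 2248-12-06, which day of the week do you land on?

First find the weekday of Dec 6, 2248. Doomsday rule: the anchor day for the 2200s is Friday. For year 48: 48÷12 = 4 r 0, and 0÷4 = 0, so 4+0+0 = 4.
Friday + 4 ≡ Tuesday — that's 2248's doomsday.
In December the doomsday date is Dec 12.
Dec 6 is 6 days before Dec 12; 6 mod 7 = 6, so Tuesday − 6 = Wednesday.
2327 mod 7 = 3, so 2327 days before a Wednesday is Wednesday − 3 = Sunday.

Sunday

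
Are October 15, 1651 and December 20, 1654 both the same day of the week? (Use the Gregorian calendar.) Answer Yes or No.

From Oct 15, 1651 to Dec 20, 1654 is 1162 days.
1162 mod 7 = 0, so they are the same weekday.
(Oct 15, 1651 is a Sunday; Dec 20, 1654 is a Sunday.)

Yes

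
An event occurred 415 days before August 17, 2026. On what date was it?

−365 (one year) → Aug 17, 2025 (50 left).
−17 → Jul 31, 2025 (end of Jul, 31 days; 33 left).
−31 → Jun 30, 2025 (end of Jun, 30 days; 2 left).
−2 → Jun 28, 2025.

June 28, 2025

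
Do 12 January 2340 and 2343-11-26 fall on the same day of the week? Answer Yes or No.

Yes

From Jan 12, 2340 to Nov 26, 2343 is 1414 days.
1414 mod 7 = 0, so they are the same weekday.
(Jan 12, 2340 is a Friday; Nov 26, 2343 is a Friday.)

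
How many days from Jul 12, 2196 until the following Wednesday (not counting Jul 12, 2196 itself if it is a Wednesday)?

Jul 12, 2196 is a Tuesday.
From Tuesday to the next Wednesday is 1 day.

1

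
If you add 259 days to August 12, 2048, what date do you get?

Aug has 31 days: +20 → Sep 1, 2048 (239 left).
Sep has 30 days: +30 → Oct 1, 2048 (209 left).
Oct has 31 days: +31 → Nov 1, 2048 (178 left).
Nov has 30 days: +30 → Dec 1, 2048 (148 left).
Dec has 31 days: +31 → Jan 1, 2049 (117 left).
Jan has 31 days: +31 → Feb 1, 2049 (86 left).
Feb has 28 days: +28 → Mar 1, 2049 (58 left).
Mar has 31 days: +31 → Apr 1, 2049 (27 left).
+27 → Apr 28, 2049.

April 28, 2049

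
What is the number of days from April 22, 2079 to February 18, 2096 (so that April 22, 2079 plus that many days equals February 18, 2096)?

6146

Apr 22, 2079 → Apr 22, 2080: 366 days (Feb 29, 2080 is in that span).
Apr 22, 2080 → Apr 22, 2081: 365 days.
Apr 22, 2081 → Apr 22, 2082: 365 days.
Apr 22, 2082 → Apr 22, 2083: 365 days.
Apr 22, 2083 → Apr 22, 2084: 366 days (Feb 29, 2084 is in that span).
Apr 22, 2084 → Apr 22, 2085: 365 days.
Apr 22, 2085 → Apr 22, 2086: 365 days.
Apr 22, 2086 → Apr 22, 2087: 365 days.
Apr 22, 2087 → Apr 22, 2088: 366 days (Feb 29, 2088 is in that span).
Apr 22, 2088 → Apr 22, 2089: 365 days.
Apr 22, 2089 → Apr 22, 2090: 365 days.
Apr 22, 2090 → Apr 22, 2091: 365 days.
Apr 22, 2091 → Apr 22, 2092: 366 days (Feb 29, 2092 is in that span).
Apr 22, 2092 → Apr 22, 2093: 365 days.
Apr 22, 2093 → Apr 22, 2094: 365 days.
Apr 22, 2094 → Apr 22, 2095: 365 days.
Apr 22, 2095 → May 22, 2095: 30 days (April has 30).
May 22, 2095 → Jun 22, 2095: 31 days (May has 31).
Jun 22, 2095 → Jul 22, 2095: 30 days (June has 30).
Jul 22, 2095 → Aug 22, 2095: 31 days (July has 31).
Aug 22, 2095 → Sep 22, 2095: 31 days (August has 31).
Sep 22, 2095 → Oct 22, 2095: 30 days (September has 30).
Oct 22, 2095 → Nov 22, 2095: 31 days (October has 31).
Nov 22, 2095 → Dec 22, 2095: 30 days (November has 30).
Dec 22, 2095 → Jan 22, 2096: 31 days (December has 31).
Jan 22, 2096 → Feb 18, 2096: 27 days.
Total: 6146 days.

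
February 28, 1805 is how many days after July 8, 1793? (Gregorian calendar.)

4252

Jul 8, 1793 → Jul 8, 1794: 365 days.
Jul 8, 1794 → Jul 8, 1795: 365 days.
Jul 8, 1795 → Jul 8, 1796: 366 days (Feb 29, 1796 is in that span).
Jul 8, 1796 → Jul 8, 1797: 365 days.
Jul 8, 1797 → Jul 8, 1798: 365 days.
Jul 8, 1798 → Jul 8, 1799: 365 days.
Jul 8, 1799 → Jul 8, 1800: 365 days.
Jul 8, 1800 → Jul 8, 1801: 365 days.
Jul 8, 1801 → Jul 8, 1802: 365 days.
Jul 8, 1802 → Jul 8, 1803: 365 days.
Jul 8, 1803 → Jul 8, 1804: 366 days (Feb 29, 1804 is in that span).
Jul 8, 1804 → Aug 8, 1804: 31 days (July has 31).
Aug 8, 1804 → Sep 8, 1804: 31 days (August has 31).
Sep 8, 1804 → Oct 8, 1804: 30 days (September has 30).
Oct 8, 1804 → Nov 8, 1804: 31 days (October has 31).
Nov 8, 1804 → Dec 8, 1804: 30 days (November has 30).
Dec 8, 1804 → Jan 8, 1805: 31 days (December has 31).
Jan 8, 1805 → Feb 8, 1805: 31 days (January has 31).
Feb 8, 1805 → Feb 28, 1805: 20 days.
Total: 4252 days.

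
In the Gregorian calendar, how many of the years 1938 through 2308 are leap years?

90

Multiples of 4 in [1938,2308]: 93.
Of those, multiples of 100: 4 (not leap unless ÷400).
Multiples of 400: 1.
Leap years = 93 − 4 + 1 = 90.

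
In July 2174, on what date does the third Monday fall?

July 18, 2174

July 1, 2174 is a Friday.
The first Monday is therefore July 4 (3 days later).
The third Monday is 4 + 2×7 = July 18.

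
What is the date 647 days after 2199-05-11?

February 17, 2201

+365 (one year) → May 11, 2200 (282 left).
May has 31 days: +21 → Jun 1, 2200 (261 left).
Jun has 30 days: +30 → Jul 1, 2200 (231 left).
Jul has 31 days: +31 → Aug 1, 2200 (200 left).
Aug has 31 days: +31 → Sep 1, 2200 (169 left).
Sep has 30 days: +30 → Oct 1, 2200 (139 left).
Oct has 31 days: +31 → Nov 1, 2200 (108 left).
Nov has 30 days: +30 → Dec 1, 2200 (78 left).
Dec has 31 days: +31 → Jan 1, 2201 (47 left).
Jan has 31 days: +31 → Feb 1, 2201 (16 left).
+16 → Feb 17, 2201.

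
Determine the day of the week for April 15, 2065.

Wednesday

Doomsday rule: the anchor day for the 2000s is Tuesday. For year 65: 65÷12 = 5 r 5, and 5÷4 = 1, so 5+5+1 = 11.
Tuesday + 11 ≡ Saturday — that's 2065's doomsday.
In April the doomsday date is Apr 4.
Apr 15 is 11 days after Apr 4; 11 mod 7 = 4, so Saturday + 4 = Wednesday.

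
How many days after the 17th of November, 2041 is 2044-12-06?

Nov 17, 2041 → Nov 17, 2042: 365 days.
Nov 17, 2042 → Nov 17, 2043: 365 days.
Nov 17, 2043 → Dec 17, 2043: 30 days (November has 30).
Dec 17, 2043 → Jan 17, 2044: 31 days (December has 31).
Jan 17, 2044 → Feb 17, 2044: 31 days (January has 31).
Feb 17, 2044 → Mar 17, 2044: 29 days (February has 29).
Mar 17, 2044 → Apr 17, 2044: 31 days (March has 31).
Apr 17, 2044 → May 17, 2044: 30 days (April has 30).
May 17, 2044 → Jun 17, 2044: 31 days (May has 31).
Jun 17, 2044 → Jul 17, 2044: 30 days (June has 30).
Jul 17, 2044 → Aug 17, 2044: 31 days (July has 31).
Aug 17, 2044 → Sep 17, 2044: 31 days (August has 31).
Sep 17, 2044 → Oct 17, 2044: 30 days (September has 30).
Oct 17, 2044 → Nov 17, 2044: 31 days (October has 31).
Nov 17, 2044 → Dec 6, 2044: 19 days.
Total: 1115 days.

1115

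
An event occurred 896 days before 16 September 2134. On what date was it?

−365 (one year) → Sep 16, 2133 (531 left).
−365 (one year) → Sep 16, 2132 (166 left).
−16 → Aug 31, 2132 (end of Aug, 31 days; 150 left).
−31 → Jul 31, 2132 (end of Jul, 31 days; 119 left).
−31 → Jun 30, 2132 (end of Jun, 30 days; 88 left).
−30 → May 31, 2132 (end of May, 31 days; 58 left).
−31 → Apr 30, 2132 (end of Apr, 30 days; 27 left).
−27 → Apr 3, 2132.

April 3, 2132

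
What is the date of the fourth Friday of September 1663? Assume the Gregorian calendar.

September 1, 1663 is a Saturday.
The first Friday is therefore September 7 (6 days later).
The fourth Friday is 7 + 3×7 = September 28.

September 28, 1663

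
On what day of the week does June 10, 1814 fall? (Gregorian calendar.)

Doomsday rule: the anchor day for the 1800s is Friday. For year 14: 14÷12 = 1 r 2, and 2÷4 = 0, so 1+2+0 = 3.
Friday + 3 ≡ Monday — that's 1814's doomsday.
In June the doomsday date is Jun 6.
Jun 10 is 4 days after Jun 6; 4 mod 7 = 4, so Monday + 4 = Friday.

Friday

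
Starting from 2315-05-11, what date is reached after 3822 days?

+366 (one year; includes Feb 29, 2316) → May 11, 2316 (3456 left).
+365 (one year) → May 11, 2317 (3091 left).
+365 (one year) → May 11, 2318 (2726 left).
+365 (one year) → May 11, 2319 (2361 left).
+366 (one year; includes Feb 29, 2320) → May 11, 2320 (1995 left).
+365 (one year) → May 11, 2321 (1630 left).
+365 (one year) → May 11, 2322 (1265 left).
+365 (one year) → May 11, 2323 (900 left).
+366 (one year; includes Feb 29, 2324) → May 11, 2324 (534 left).
+365 (one year) → May 11, 2325 (169 left).
May has 31 days: +21 → Jun 1, 2325 (148 left).
Jun has 30 days: +30 → Jul 1, 2325 (118 left).
Jul has 31 days: +31 → Aug 1, 2325 (87 left).
Aug has 31 days: +31 → Sep 1, 2325 (56 left).
Sep has 30 days: +30 → Oct 1, 2325 (26 left).
+26 → Oct 27, 2325.

October 27, 2325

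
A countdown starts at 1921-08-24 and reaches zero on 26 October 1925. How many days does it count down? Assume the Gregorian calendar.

1524

Aug 24, 1921 → Aug 24, 1922: 365 days.
Aug 24, 1922 → Aug 24, 1923: 365 days.
Aug 24, 1923 → Aug 24, 1924: 366 days (Feb 29, 1924 is in that span).
Aug 24, 1924 → Aug 24, 1925: 365 days.
Aug 24, 1925 → Sep 24, 1925: 31 days (August has 31).
Sep 24, 1925 → Oct 24, 1925: 30 days (September has 30).
Oct 24, 1925 → Oct 26, 1925: 2 days.
Total: 1524 days.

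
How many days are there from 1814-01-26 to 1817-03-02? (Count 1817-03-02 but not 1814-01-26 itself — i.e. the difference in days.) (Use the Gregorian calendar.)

1131

Jan 26, 1814 → Jan 26, 1815: 365 days.
Jan 26, 1815 → Jan 26, 1816: 365 days.
Jan 26, 1816 → Jan 26, 1817: 366 days (Feb 29, 1816 is in that span).
Jan 26, 1817 → Feb 26, 1817: 31 days (January has 31).
Feb 26, 1817 → Mar 2, 1817: 4 days.
Total: 1131 days.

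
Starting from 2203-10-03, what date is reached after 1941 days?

+366 (one year; includes Feb 29, 2204) → Oct 3, 2204 (1575 left).
+365 (one year) → Oct 3, 2205 (1210 left).
+365 (one year) → Oct 3, 2206 (845 left).
+365 (one year) → Oct 3, 2207 (480 left).
+366 (one year; includes Feb 29, 2208) → Oct 3, 2208 (114 left).
Oct has 31 days: +29 → Nov 1, 2208 (85 left).
Nov has 30 days: +30 → Dec 1, 2208 (55 left).
Dec has 31 days: +31 → Jan 1, 2209 (24 left).
+24 → Jan 25, 2209.

January 25, 2209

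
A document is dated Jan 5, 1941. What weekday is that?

Doomsday rule: the anchor day for the 1900s is Wednesday. For year 41: 41÷12 = 3 r 5, and 5÷4 = 1, so 3+5+1 = 9.
Wednesday + 9 ≡ Friday — that's 1941's doomsday.
In January the doomsday date is Jan 3 (1941 is not a leap year).
Jan 5 is 2 days after Jan 3; 2 mod 7 = 2, so Friday + 2 = Sunday.

Sunday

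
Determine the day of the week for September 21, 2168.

Wednesday

Doomsday rule: the anchor day for the 2100s is Sunday. For year 68: 68÷12 = 5 r 8, and 8÷4 = 2, so 5+8+2 = 15.
Sunday + 15 ≡ Monday — that's 2168's doomsday.
In September the doomsday date is Sep 5.
Sep 21 is 16 days after Sep 5; 16 mod 7 = 2, so Monday + 2 = Wednesday.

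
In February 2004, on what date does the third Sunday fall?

February 1, 2004 is a Sunday.
The first Sunday is therefore February 1 (same day).
The third Sunday is 1 + 2×7 = February 15.

February 15, 2004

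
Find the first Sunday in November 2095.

November 6, 2095

November 1, 2095 is a Tuesday.
The first Sunday is therefore November 6 (5 days later).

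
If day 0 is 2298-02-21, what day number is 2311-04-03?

4788

Feb 21, 2298 → Feb 21, 2299: 365 days.
Feb 21, 2299 → Feb 21, 2300: 365 days.
Feb 21, 2300 → Feb 21, 2301: 365 days.
Feb 21, 2301 → Feb 21, 2302: 365 days.
Feb 21, 2302 → Feb 21, 2303: 365 days.
Feb 21, 2303 → Feb 21, 2304: 365 days.
Feb 21, 2304 → Feb 21, 2305: 366 days (Feb 29, 2304 is in that span).
Feb 21, 2305 → Feb 21, 2306: 365 days.
Feb 21, 2306 → Feb 21, 2307: 365 days.
Feb 21, 2307 → Feb 21, 2308: 365 days.
Feb 21, 2308 → Feb 21, 2309: 366 days (Feb 29, 2308 is in that span).
Feb 21, 2309 → Feb 21, 2310: 365 days.
Feb 21, 2310 → Feb 21, 2311: 365 days.
Feb 21, 2311 → Mar 21, 2311: 28 days (February has 28).
Mar 21, 2311 → Apr 3, 2311: 13 days.
Total: 4788 days.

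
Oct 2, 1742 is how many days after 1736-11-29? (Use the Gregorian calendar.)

Nov 29, 1736 → Nov 29, 1737: 365 days.
Nov 29, 1737 → Nov 29, 1738: 365 days.
Nov 29, 1738 → Nov 29, 1739: 365 days.
Nov 29, 1739 → Nov 29, 1740: 366 days (Feb 29, 1740 is in that span).
Nov 29, 1740 → Nov 29, 1741: 365 days.
Nov 29, 1741 → Dec 29, 1741: 30 days (November has 30).
Dec 29, 1741 → Jan 29, 1742: 31 days (December has 31).
Jan 29, 1742 → Feb 28, 1742: 30 days (January has 31).
Feb 28, 1742 → Mar 28, 1742: 28 days (February has 28).
Mar 28, 1742 → Apr 28, 1742: 31 days (March has 31).
Apr 28, 1742 → May 28, 1742: 30 days (April has 30).
May 28, 1742 → Jun 28, 1742: 31 days (May has 31).
Jun 28, 1742 → Jul 28, 1742: 30 days (June has 30).
Jul 28, 1742 → Aug 28, 1742: 31 days (July has 31).
Aug 28, 1742 → Sep 28, 1742: 31 days (August has 31).
Sep 28, 1742 → Oct 2, 1742: 4 days.
Total: 2133 days.

2133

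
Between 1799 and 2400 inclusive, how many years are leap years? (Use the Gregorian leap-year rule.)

146

Multiples of 4 in [1799,2400]: 151.
Of those, multiples of 100: 7 (not leap unless ÷400).
Multiples of 400: 2.
Leap years = 151 − 7 + 2 = 146.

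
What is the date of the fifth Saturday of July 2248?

July 29, 2248

July 1, 2248 is a Saturday.
The first Saturday is therefore July 1 (same day).
The fifth Saturday is 1 + 4×7 = July 29.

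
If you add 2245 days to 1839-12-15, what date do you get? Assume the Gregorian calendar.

+366 (one year; includes Feb 29, 1840) → Dec 15, 1840 (1879 left).
+365 (one year) → Dec 15, 1841 (1514 left).
+365 (one year) → Dec 15, 1842 (1149 left).
+365 (one year) → Dec 15, 1843 (784 left).
+366 (one year; includes Feb 29, 1844) → Dec 15, 1844 (418 left).
+365 (one year) → Dec 15, 1845 (53 left).
Dec has 31 days: +17 → Jan 1, 1846 (36 left).
Jan has 31 days: +31 → Feb 1, 1846 (5 left).
+5 → Feb 6, 1846.

February 6, 1846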